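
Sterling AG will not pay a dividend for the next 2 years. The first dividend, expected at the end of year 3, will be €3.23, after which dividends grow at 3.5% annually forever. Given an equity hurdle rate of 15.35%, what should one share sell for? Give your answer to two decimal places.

€20.49

Deferred-dividend DDM. At t=2 the remaining stream is a growing perpetuity with first payment D_3 = 3.23.
V_2 = D_3/(r−g) = 3.23/(0.1535−0.035) = 27.2574
P₀ = V_2/(1+r)^2 = 27.2574/(1+0.1535)^2 = 20.4856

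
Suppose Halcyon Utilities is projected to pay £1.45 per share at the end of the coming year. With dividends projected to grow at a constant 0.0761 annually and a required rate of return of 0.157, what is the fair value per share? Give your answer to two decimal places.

Gordon growth model: P₀ = D₁/(r − g), with D₁ = 1.45 given directly.
P₀ = 1.4500 / (0.157 − 0.0761) = 1.4500 / 0.0809 = 17.9234

£17.92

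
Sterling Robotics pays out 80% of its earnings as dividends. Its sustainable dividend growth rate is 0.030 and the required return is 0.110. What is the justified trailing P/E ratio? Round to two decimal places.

Justified trailing P/E = b(1+g)/(r−g) = 0.80×(1+0.03)/(0.11−0.03) = 10.3000

10.30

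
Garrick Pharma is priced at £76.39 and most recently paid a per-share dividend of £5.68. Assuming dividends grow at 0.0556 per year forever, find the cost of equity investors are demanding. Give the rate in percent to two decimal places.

Rearranging the constant-growth DDM: r = D₁/P₀ + g.
D₁ = 5.68 × (1 + 0.0556) = 5.9958.
r = 5.9958 / 76.39 + 0.0556 = 0.07849 + 0.0556 = 0.13409

13.41%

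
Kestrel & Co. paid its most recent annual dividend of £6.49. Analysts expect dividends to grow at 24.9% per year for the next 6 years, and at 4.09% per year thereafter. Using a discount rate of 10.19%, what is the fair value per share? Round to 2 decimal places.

Two-stage DDM. Project D₁…D_6 at 0.249, terminal growth 0.0409, discount at r = 0.1019.
D_1 = 8.1060
D_2 = 10.1244
D_3 = 12.6454
D_4 = 15.7941
D_5 = 19.7268
D_6 = 24.6388
Terminal value at t=6: TV = D_7/(r−g) = 25.6465/(0.1019−0.0409) = 420.4346
P₀ = 8.1060/(1+0.1019)^1 + 10.1244/(1+0.1019)^2 + 12.6454/(1+0.1019)^3 + 15.7941/(1+0.1019)^4 + 19.7268/(1+0.1019)^5 + 24.6388/(1+0.1019)^6 + 420.4346/(1+0.1019)^6 = 296.6477

£296.65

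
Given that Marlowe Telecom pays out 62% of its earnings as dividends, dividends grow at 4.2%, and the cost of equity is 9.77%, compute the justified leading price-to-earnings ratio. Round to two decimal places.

11.13

Justified leading P/E = b/(r−g) = 0.62/(0.0977−0.042) = 11.1311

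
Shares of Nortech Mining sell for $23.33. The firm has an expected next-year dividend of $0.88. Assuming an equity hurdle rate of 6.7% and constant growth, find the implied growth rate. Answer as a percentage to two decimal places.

From P₀ = D₁/(r − g), the implied growth is g = r − D₁/P₀.
g = 0.067 − 0.88/23.33 = 0.067 − 0.03772 = 0.02928

2.93%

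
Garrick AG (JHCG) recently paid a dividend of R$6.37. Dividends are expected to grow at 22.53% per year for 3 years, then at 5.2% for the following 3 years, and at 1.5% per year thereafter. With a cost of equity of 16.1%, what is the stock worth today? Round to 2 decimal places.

R$78.54

Three-stage DDM. Project D₁…D_6; terminal Gordon value at t=6 with g = 0.015; discount at r = 0.161.
D_1 = 7.8052
D_2 = 9.5637
D_3 = 11.7184
D_4 = 12.3277
D_5 = 12.9688
D_6 = 13.6431
TV_6 = 13.8478/(0.161−0.015) = 94.8478
P₀ = Σ Dₜ/(1+r)ᵗ + TV_6/(1+r)^6 = 78.5387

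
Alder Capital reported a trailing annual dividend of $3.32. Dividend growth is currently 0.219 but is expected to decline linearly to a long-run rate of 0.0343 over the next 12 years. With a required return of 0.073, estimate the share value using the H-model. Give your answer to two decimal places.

H-model: P₀ = D₀[(1+g_L) + H(g_S−g_L)]/(r−g_L), with H = 12/2 = 6.
P₀ = 3.32 × [(1+0.0343) + 6×(0.219−0.0343)] / (0.073−0.0343)
   = 3.32 × 2.1425 / 0.0387 = 183.8010

$183.80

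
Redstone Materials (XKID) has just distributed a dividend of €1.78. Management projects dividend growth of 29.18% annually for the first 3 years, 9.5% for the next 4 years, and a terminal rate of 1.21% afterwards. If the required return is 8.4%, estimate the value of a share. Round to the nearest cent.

Three-stage DDM. Project D₁…D_7; terminal Gordon value at t=7 with g = 0.0121; discount at r = 0.084.
D_1 = 2.2994
D_2 = 2.9704
D_3 = 3.8371
D_4 = 4.2017
D_5 = 4.6008
D_6 = 5.0379
D_7 = 5.5165
TV_7 = 5.5832/(0.084−0.0121) = 77.6528
P₀ = Σ Dₜ/(1+r)ᵗ + TV_7/(1+r)^7 = 64.1722

€64.17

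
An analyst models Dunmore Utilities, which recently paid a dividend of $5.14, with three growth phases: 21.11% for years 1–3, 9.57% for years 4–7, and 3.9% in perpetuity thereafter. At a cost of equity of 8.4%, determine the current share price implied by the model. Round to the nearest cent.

Three-stage DDM. Project D₁…D_7; terminal Gordon value at t=7 with g = 0.039; discount at r = 0.084.
D_1 = 6.2251
D_2 = 7.5392
D_3 = 9.1307
D_4 = 10.0045
D_5 = 10.9619
D_6 = 12.0110
D_7 = 13.1604
TV_7 = 13.6737/(0.084−0.039) = 303.8595
P₀ = Σ Dₜ/(1+r)ᵗ + TV_7/(1+r)^7 = 221.5520

$221.55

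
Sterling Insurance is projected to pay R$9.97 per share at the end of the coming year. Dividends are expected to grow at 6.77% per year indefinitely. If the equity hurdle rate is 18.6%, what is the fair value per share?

R$84.28

Gordon growth model: P₀ = D₁/(r − g), with D₁ = 9.97 given directly.
P₀ = 9.9700 / (0.186 − 0.0677) = 9.9700 / 0.1183 = 84.2773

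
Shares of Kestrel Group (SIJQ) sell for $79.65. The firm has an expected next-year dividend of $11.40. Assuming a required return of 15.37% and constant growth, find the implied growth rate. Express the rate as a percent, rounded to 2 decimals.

1.06%

From P₀ = D₁/(r − g), the implied growth is g = r − D₁/P₀.
g = 0.1537 − 11.40/79.65 = 0.1537 − 0.14313 = 0.01057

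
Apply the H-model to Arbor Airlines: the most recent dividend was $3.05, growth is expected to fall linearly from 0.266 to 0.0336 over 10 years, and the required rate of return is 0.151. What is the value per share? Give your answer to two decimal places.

$57.04

H-model: P₀ = D₀[(1+g_L) + H(g_S−g_L)]/(r−g_L), with H = 10/2 = 5.
P₀ = 3.05 × [(1+0.0336) + 5×(0.266−0.0336)] / (0.151−0.0336)
   = 3.05 × 2.1956 / 0.1174 = 57.0407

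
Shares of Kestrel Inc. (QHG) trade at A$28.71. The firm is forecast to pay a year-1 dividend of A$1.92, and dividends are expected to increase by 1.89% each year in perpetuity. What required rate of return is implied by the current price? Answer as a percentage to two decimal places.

8.58%

Rearranging the constant-growth DDM: r = D₁/P₀ + g.
r = 1.9200 / 28.71 + 0.0189 = 0.06688 + 0.0189 = 0.08578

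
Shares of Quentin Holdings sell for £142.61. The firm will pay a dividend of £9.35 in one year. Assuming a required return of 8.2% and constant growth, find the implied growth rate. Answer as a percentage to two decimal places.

1.64%

From P₀ = D₁/(r − g), the implied growth is g = r − D₁/P₀.
g = 0.082 − 9.35/142.61 = 0.082 − 0.06556 = 0.01644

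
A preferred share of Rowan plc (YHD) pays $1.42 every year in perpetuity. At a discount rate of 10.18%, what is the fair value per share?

$13.95

Zero-growth DDM (perpetuity): P₀ = D/r = 1.42 / 0.1018 = 13.9489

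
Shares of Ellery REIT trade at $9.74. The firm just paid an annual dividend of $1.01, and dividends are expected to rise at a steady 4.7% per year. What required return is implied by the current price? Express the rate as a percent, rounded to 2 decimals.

Rearranging the constant-growth DDM: r = D₁/P₀ + g.
D₁ = 1.01 × (1 + 0.047) = 1.0575.
r = 1.0575 / 9.74 + 0.047 = 0.10857 + 0.047 = 0.15557

15.56%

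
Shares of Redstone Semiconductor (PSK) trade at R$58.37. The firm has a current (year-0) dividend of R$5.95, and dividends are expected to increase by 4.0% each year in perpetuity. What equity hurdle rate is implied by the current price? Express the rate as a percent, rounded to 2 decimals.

14.60%

Rearranging the constant-growth DDM: r = D₁/P₀ + g.
D₁ = 5.95 × (1 + 0.04) = 6.1880.
r = 6.1880 / 58.37 + 0.04 = 0.10601 + 0.04 = 0.14601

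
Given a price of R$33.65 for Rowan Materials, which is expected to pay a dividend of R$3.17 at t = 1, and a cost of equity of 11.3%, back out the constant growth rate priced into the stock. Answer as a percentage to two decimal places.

From P₀ = D₁/(r − g), the implied growth is g = r − D₁/P₀.
g = 0.113 − 3.17/33.65 = 0.113 − 0.09421 = 0.01879

1.88%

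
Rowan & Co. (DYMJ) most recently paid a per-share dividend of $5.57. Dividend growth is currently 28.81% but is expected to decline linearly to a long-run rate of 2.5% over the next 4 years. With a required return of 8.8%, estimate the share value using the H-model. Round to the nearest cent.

$137.15

H-model: P₀ = D₀[(1+g_L) + H(g_S−g_L)]/(r−g_L), with H = 4/2 = 2.
P₀ = 5.57 × [(1+0.025) + 2×(0.2881−0.025)] / (0.088−0.025)
   = 5.57 × 1.5512 / 0.063 = 137.1458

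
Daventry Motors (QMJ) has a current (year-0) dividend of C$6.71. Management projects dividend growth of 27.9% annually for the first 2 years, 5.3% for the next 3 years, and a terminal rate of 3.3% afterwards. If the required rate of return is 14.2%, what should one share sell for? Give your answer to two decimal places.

Three-stage DDM. Project D₁…D_5; terminal Gordon value at t=5 with g = 0.033; discount at r = 0.142.
D_1 = 8.5821
D_2 = 10.9765
D_3 = 11.5582
D_4 = 12.1708
D_5 = 12.8159
TV_5 = 13.2388/(0.142−0.033) = 121.4570
P₀ = Σ Dₜ/(1+r)ᵗ + TV_5/(1+r)^5 = 99.9764

C$99.98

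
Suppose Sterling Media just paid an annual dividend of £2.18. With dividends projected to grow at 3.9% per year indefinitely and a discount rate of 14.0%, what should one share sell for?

Gordon growth model: P₀ = D₁/(r − g). D₁ = 2.18 × (1 + 0.039) = 2.2650.
P₀ = 2.2650 / (0.14 − 0.039) = 2.2650 / 0.101 = 22.4259

£22.43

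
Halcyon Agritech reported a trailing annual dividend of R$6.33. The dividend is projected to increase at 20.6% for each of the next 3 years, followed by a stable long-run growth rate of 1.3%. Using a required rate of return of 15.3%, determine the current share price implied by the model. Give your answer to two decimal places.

Two-stage DDM. Project D₁…D_3 at 0.206, terminal growth 0.013, discount at r = 0.153.
D_1 = 7.6340
D_2 = 9.2066
D_3 = 11.1031
Terminal value at t=3: TV = D_4/(r−g) = 11.2475/(0.153−0.013) = 80.3391
P₀ = 7.6340/(1+0.153)^1 + 9.2066/(1+0.153)^2 + 11.1031/(1+0.153)^3 + 80.3391/(1+0.153)^3 = 73.2030

R$73.20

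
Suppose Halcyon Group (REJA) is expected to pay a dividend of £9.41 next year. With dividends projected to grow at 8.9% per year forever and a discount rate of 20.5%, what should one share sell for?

Gordon growth model: P₀ = D₁/(r − g), with D₁ = 9.41 given directly.
P₀ = 9.4100 / (0.205 − 0.089) = 9.4100 / 0.116 = 81.1207

£81.12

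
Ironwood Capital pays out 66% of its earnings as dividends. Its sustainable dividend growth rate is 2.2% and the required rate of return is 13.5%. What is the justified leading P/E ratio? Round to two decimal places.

5.84

Justified leading P/E = b/(r−g) = 0.66/(0.135−0.022) = 5.8407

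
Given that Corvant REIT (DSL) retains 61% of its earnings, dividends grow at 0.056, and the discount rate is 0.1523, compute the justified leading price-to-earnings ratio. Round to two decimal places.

4.05

Payout ratio b = 1 − 0.61 = 0.39.
Justified leading P/E = b/(r−g) = 0.39/(0.1523−0.056) = 4.0498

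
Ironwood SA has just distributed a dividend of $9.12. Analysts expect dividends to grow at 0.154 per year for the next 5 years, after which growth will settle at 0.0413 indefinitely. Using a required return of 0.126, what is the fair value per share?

Two-stage DDM. Project D₁…D_5 at 0.154, terminal growth 0.0413, discount at r = 0.126.
D_1 = 10.5245
D_2 = 12.1452
D_3 = 14.0156
D_4 = 16.1740
D_5 = 18.6648
Terminal value at t=5: TV = D_6/(r−g) = 19.4357/(0.126−0.0413) = 229.4649
P₀ = 10.5245/(1+0.126)^1 + 12.1452/(1+0.126)^2 + 14.0156/(1+0.126)^3 + 16.1740/(1+0.126)^4 + 18.6648/(1+0.126)^5 + 229.4649/(1+0.126)^5 = 175.8890

$175.89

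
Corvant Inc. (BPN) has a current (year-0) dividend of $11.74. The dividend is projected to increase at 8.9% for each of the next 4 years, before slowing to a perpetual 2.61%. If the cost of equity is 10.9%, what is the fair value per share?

$179.99

Two-stage DDM. Project D₁…D_4 at 0.089, terminal growth 0.0261, discount at r = 0.109.
D_1 = 12.7849
D_2 = 13.9227
D_3 = 15.1618
D_4 = 16.5112
Terminal value at t=4: TV = D_5/(r−g) = 16.9422/(0.109−0.0261) = 204.3689
P₀ = 12.7849/(1+0.109)^1 + 13.9227/(1+0.109)^2 + 15.1618/(1+0.109)^3 + 16.5112/(1+0.109)^4 + 204.3689/(1+0.109)^4 = 179.9910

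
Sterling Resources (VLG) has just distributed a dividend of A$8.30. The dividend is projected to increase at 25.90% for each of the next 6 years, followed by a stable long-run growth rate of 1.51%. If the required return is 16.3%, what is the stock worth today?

Two-stage DDM. Project D₁…D_6 at 0.259, terminal growth 0.0151, discount at r = 0.163.
D_1 = 10.4497
D_2 = 13.1562
D_3 = 16.5636
D_4 = 20.8536
D_5 = 26.2547
D_6 = 33.0546
Terminal value at t=6: TV = D_7/(r−g) = 33.5538/(0.163−0.0151) = 226.8679
P₀ = 10.4497/(1+0.163)^1 + 13.1562/(1+0.163)^2 + 16.5636/(1+0.163)^3 + 20.8536/(1+0.163)^4 + 26.2547/(1+0.163)^5 + 33.0546/(1+0.163)^6 + 226.8679/(1+0.163)^6 = 158.0230

A$158.02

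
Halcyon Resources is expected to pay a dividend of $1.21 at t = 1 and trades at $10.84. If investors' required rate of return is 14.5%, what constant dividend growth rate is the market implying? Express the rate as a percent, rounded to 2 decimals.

3.34%

From P₀ = D₁/(r − g), the implied growth is g = r − D₁/P₀.
g = 0.145 − 1.21/10.84 = 0.145 − 0.11162 = 0.03338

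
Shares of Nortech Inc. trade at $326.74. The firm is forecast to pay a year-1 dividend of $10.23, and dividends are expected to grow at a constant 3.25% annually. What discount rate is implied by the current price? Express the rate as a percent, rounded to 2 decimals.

Rearranging the constant-growth DDM: r = D₁/P₀ + g.
r = 10.2300 / 326.74 + 0.0325 = 0.03131 + 0.0325 = 0.06381

6.38%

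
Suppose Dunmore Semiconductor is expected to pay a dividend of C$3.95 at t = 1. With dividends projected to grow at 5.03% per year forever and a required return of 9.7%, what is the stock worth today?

C$84.58

Gordon growth model: P₀ = D₁/(r − g), with D₁ = 3.95 given directly.
P₀ = 3.9500 / (0.097 − 0.0503) = 3.9500 / 0.0467 = 84.5824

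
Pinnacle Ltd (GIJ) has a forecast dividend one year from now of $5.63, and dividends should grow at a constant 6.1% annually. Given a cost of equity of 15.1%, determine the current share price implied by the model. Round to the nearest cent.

Gordon growth model: P₀ = D₁/(r − g), with D₁ = 5.63 given directly.
P₀ = 5.6300 / (0.151 − 0.061) = 5.6300 / 0.09 = 62.5556

$62.56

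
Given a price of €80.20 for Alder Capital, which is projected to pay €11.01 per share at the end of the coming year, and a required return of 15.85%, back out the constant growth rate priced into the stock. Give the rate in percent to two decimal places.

From P₀ = D₁/(r − g), the implied growth is g = r − D₁/P₀.
g = 0.1585 − 11.01/80.20 = 0.1585 − 0.13728 = 0.02122

2.12%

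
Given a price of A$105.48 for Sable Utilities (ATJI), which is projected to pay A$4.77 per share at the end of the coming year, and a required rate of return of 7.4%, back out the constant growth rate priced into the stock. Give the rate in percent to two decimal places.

From P₀ = D₁/(r − g), the implied growth is g = r − D₁/P₀.
g = 0.074 − 4.77/105.48 = 0.074 − 0.04522 = 0.02878

2.88%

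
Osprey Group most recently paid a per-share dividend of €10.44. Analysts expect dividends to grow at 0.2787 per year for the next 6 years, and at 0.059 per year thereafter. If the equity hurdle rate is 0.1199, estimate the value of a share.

Two-stage DDM. Project D₁…D_6 at 0.2787, terminal growth 0.059, discount at r = 0.1199.
D_1 = 13.3496
D_2 = 17.0702
D_3 = 21.8276
D_4 = 27.9110
D_5 = 35.6898
D_6 = 45.6365
Terminal value at t=6: TV = D_7/(r−g) = 48.3291/(0.1199−0.059) = 793.5808
P₀ = 13.3496/(1+0.1199)^1 + 17.0702/(1+0.1199)^2 + 21.8276/(1+0.1199)^3 + 27.9110/(1+0.1199)^4 + 35.6898/(1+0.1199)^5 + 45.6365/(1+0.1199)^6 + 793.5808/(1+0.1199)^6 = 504.4778

€504.48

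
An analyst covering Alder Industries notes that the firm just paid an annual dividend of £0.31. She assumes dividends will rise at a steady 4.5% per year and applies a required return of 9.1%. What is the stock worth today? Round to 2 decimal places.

£7.04

Gordon growth model: P₀ = D₁/(r − g). D₁ = 0.31 × (1 + 0.045) = 0.3239.
P₀ = 0.3239 / (0.091 − 0.045) = 0.3239 / 0.046 = 7.0424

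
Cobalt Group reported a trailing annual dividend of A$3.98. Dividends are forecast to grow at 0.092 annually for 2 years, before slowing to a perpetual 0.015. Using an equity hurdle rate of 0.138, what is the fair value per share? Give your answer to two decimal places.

A$37.73

Two-stage DDM. Project D₁…D_2 at 0.092, terminal growth 0.015, discount at r = 0.138.
D_1 = 4.3462
D_2 = 4.7460
Terminal value at t=2: TV = D_3/(r−g) = 4.8172/(0.138−0.015) = 39.1642
P₀ = 4.3462/(1+0.138)^1 + 4.7460/(1+0.138)^2 + 39.1642/(1+0.138)^2 = 37.7255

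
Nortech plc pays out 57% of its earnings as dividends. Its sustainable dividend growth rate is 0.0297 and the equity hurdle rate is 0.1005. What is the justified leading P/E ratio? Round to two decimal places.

8.05

Justified leading P/E = b/(r−g) = 0.57/(0.1005−0.0297) = 8.0508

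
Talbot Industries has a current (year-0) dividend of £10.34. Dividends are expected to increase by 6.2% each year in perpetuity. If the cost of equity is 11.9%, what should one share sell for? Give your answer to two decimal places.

Gordon growth model: P₀ = D₁/(r − g). D₁ = 10.34 × (1 + 0.062) = 10.9811.
P₀ = 10.9811 / (0.119 − 0.062) = 10.9811 / 0.057 = 192.6505

£192.65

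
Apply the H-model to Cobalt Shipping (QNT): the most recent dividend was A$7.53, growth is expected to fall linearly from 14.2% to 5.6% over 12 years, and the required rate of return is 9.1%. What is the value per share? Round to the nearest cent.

A$338.20

H-model: P₀ = D₀[(1+g_L) + H(g_S−g_L)]/(r−g_L), with H = 12/2 = 6.
P₀ = 7.53 × [(1+0.056) + 6×(0.142−0.056)] / (0.091−0.056)
   = 7.53 × 1.5720 / 0.035 = 338.2046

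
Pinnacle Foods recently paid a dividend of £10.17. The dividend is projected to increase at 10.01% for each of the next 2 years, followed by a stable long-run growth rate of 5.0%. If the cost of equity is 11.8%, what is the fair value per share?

£171.90

Two-stage DDM. Project D₁…D_2 at 0.1001, terminal growth 0.05, discount at r = 0.118.
D_1 = 11.1880
D_2 = 12.3079
Terminal value at t=2: TV = D_3/(r−g) = 12.9233/(0.118−0.05) = 190.0490
P₀ = 11.1880/(1+0.118)^1 + 12.3079/(1+0.118)^2 + 190.0490/(1+0.118)^2 = 171.9026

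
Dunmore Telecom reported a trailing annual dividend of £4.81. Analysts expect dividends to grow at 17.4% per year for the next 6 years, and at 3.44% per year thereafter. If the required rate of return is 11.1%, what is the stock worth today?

£125.59

Two-stage DDM. Project D₁…D_6 at 0.174, terminal growth 0.0344, discount at r = 0.111.
D_1 = 5.6469
D_2 = 6.6295
D_3 = 7.7830
D_4 = 9.1373
D_5 = 10.7272
D_6 = 12.5937
Terminal value at t=6: TV = D_7/(r−g) = 13.0269/(0.111−0.0344) = 170.0644
P₀ = 5.6469/(1+0.111)^1 + 6.6295/(1+0.111)^2 + 7.7830/(1+0.111)^3 + 9.1373/(1+0.111)^4 + 10.7272/(1+0.111)^5 + 12.5937/(1+0.111)^6 + 170.0644/(1+0.111)^6 = 125.5944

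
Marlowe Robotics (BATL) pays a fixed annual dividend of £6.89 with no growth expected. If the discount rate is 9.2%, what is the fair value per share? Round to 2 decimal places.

Zero-growth DDM (perpetuity): P₀ = D/r = 6.89 / 0.092 = 74.8913

£74.89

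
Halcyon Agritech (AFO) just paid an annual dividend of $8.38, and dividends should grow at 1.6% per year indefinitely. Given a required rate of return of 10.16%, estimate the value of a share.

Gordon growth model: P₀ = D₁/(r − g). D₁ = 8.38 × (1 + 0.016) = 8.5141.
P₀ = 8.5141 / (0.1016 − 0.016) = 8.5141 / 0.0856 = 99.4636

$99.46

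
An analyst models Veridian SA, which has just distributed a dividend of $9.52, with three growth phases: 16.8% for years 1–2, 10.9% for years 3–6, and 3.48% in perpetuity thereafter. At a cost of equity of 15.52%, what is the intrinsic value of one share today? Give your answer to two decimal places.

Three-stage DDM. Project D₁…D_6; terminal Gordon value at t=6 with g = 0.0348; discount at r = 0.1552.
D_1 = 11.1194
D_2 = 12.9874
D_3 = 14.4030
D_4 = 15.9730
D_5 = 17.7140
D_6 = 19.6449
TV_6 = 20.3285/(0.1552−0.0348) = 168.8413
P₀ = Σ Dₜ/(1+r)ᵗ + TV_6/(1+r)^6 = 125.5919

$125.59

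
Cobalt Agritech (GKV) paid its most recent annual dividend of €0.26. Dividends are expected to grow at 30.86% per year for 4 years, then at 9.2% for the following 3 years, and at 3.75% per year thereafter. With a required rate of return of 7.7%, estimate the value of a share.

Three-stage DDM. Project D₁…D_7; terminal Gordon value at t=7 with g = 0.0375; discount at r = 0.077.
D_1 = 0.3402
D_2 = 0.4452
D_3 = 0.5826
D_4 = 0.7624
D_5 = 0.8326
D_6 = 0.9092
D_7 = 0.9928
TV_7 = 1.0300/(0.077−0.0375) = 26.0771
P₀ = Σ Dₜ/(1+r)ᵗ + TV_7/(1+r)^7 = 18.9956

€19.00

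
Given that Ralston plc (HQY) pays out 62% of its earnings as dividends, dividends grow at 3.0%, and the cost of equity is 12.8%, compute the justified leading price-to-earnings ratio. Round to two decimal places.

6.33

Justified leading P/E = b/(r−g) = 0.62/(0.128−0.03) = 6.3265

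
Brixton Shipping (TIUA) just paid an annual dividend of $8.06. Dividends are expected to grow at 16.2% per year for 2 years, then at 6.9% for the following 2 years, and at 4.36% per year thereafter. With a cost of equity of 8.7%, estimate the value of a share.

Three-stage DDM. Project D₁…D_4; terminal Gordon value at t=4 with g = 0.0436; discount at r = 0.087.
D_1 = 9.3657
D_2 = 10.8830
D_3 = 11.6339
D_4 = 12.4366
TV_4 = 12.9789/(0.087−0.0436) = 299.0522
P₀ = Σ Dₜ/(1+r)ᵗ + TV_4/(1+r)^4 = 249.9975

$250.00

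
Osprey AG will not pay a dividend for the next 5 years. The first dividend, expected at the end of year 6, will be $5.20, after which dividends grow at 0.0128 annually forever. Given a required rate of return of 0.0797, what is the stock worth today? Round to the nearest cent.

Deferred-dividend DDM. At t=5 the remaining stream is a growing perpetuity with first payment D_6 = 5.20.
V_5 = D_6/(r−g) = 5.20/(0.0797−0.0128) = 77.7280
P₀ = V_5/(1+r)^5 = 77.7280/(1+0.0797)^5 = 52.9739

$52.97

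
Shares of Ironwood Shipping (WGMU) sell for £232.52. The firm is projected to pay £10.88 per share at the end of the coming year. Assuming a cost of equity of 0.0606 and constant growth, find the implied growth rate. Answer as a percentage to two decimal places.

From P₀ = D₁/(r − g), the implied growth is g = r − D₁/P₀.
g = 0.0606 − 10.88/232.52 = 0.0606 − 0.04679 = 0.01381

1.38%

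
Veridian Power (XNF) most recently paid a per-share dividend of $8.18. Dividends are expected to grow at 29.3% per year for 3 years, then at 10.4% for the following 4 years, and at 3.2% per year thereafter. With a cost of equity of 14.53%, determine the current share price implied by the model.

Three-stage DDM. Project D₁…D_7; terminal Gordon value at t=7 with g = 0.032; discount at r = 0.1453.
D_1 = 10.5767
D_2 = 13.6757
D_3 = 17.6827
D_4 = 19.5217
D_5 = 21.5520
D_6 = 23.7934
D_7 = 26.2679
TV_7 = 27.1085/(0.1453−0.032) = 239.2627
P₀ = Σ Dₜ/(1+r)ᵗ + TV_7/(1+r)^7 = 166.9822

$166.98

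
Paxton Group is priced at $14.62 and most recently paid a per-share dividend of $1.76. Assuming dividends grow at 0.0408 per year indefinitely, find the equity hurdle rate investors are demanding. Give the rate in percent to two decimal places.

16.61%

Rearranging the constant-growth DDM: r = D₁/P₀ + g.
D₁ = 1.76 × (1 + 0.0408) = 1.8318.
r = 1.8318 / 14.62 + 0.0408 = 0.12529 + 0.0408 = 0.16609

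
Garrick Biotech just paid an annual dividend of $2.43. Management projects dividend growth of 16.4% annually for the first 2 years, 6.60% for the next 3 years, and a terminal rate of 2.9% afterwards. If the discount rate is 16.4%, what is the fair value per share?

Three-stage DDM. Project D₁…D_5; terminal Gordon value at t=5 with g = 0.029; discount at r = 0.164.
D_1 = 2.8285
D_2 = 3.2924
D_3 = 3.5097
D_4 = 3.7413
D_5 = 3.9883
TV_5 = 4.1039/(0.164−0.029) = 30.3994
P₀ = Σ Dₜ/(1+r)ᵗ + TV_5/(1+r)^5 = 25.2165

$25.22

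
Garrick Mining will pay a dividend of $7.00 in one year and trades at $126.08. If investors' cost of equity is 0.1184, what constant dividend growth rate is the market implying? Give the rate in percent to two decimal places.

From P₀ = D₁/(r − g), the implied growth is g = r − D₁/P₀.
g = 0.1184 − 7.00/126.08 = 0.1184 − 0.05552 = 0.06288

6.29%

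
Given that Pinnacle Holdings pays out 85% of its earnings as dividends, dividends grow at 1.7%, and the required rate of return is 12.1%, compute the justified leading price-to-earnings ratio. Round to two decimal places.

Justified leading P/E = b/(r−g) = 0.85/(0.121−0.017) = 8.1731

8.17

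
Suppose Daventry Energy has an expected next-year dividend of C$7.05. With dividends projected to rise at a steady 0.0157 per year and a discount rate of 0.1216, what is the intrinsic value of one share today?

Gordon growth model: P₀ = D₁/(r − g), with D₁ = 7.05 given directly.
P₀ = 7.0500 / (0.1216 − 0.0157) = 7.0500 / 0.1059 = 66.5722

C$66.57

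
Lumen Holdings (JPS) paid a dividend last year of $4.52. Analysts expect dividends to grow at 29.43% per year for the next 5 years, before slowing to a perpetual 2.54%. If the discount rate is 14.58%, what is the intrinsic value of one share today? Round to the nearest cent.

Two-stage DDM. Project D₁…D_5 at 0.2943, terminal growth 0.0254, discount at r = 0.1458.
D_1 = 5.8502
D_2 = 7.5720
D_3 = 9.8004
D_4 = 12.6846
D_5 = 16.4177
Terminal value at t=5: TV = D_6/(r−g) = 16.8347/(0.1458−0.0254) = 139.8235
P₀ = 5.8502/(1+0.1458)^1 + 7.5720/(1+0.1458)^2 + 9.8004/(1+0.1458)^3 + 12.6846/(1+0.1458)^4 + 16.4177/(1+0.1458)^5 + 139.8235/(1+0.1458)^5 = 103.8614

$103.86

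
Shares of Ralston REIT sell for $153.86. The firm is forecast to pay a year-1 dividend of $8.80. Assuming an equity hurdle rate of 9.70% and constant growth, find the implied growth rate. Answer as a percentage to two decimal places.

From P₀ = D₁/(r − g), the implied growth is g = r − D₁/P₀.
g = 0.097 − 8.80/153.86 = 0.097 − 0.05719 = 0.03981

3.98%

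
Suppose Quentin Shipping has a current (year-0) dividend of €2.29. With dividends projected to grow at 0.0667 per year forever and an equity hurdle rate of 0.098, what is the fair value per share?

Gordon growth model: P₀ = D₁/(r − g). D₁ = 2.29 × (1 + 0.0667) = 2.4427.
P₀ = 2.4427 / (0.098 − 0.0667) = 2.4427 / 0.0313 = 78.0429

€78.04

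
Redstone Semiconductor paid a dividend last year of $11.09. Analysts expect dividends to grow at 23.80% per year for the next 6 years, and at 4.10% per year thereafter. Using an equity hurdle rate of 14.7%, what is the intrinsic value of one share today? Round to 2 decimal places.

$259.86

Two-stage DDM. Project D₁…D_6 at 0.238, terminal growth 0.041, discount at r = 0.147.
D_1 = 13.7294
D_2 = 16.9970
D_3 = 21.0423
D_4 = 26.0504
D_5 = 32.2504
D_6 = 39.9260
Terminal value at t=6: TV = D_7/(r−g) = 41.5629/(0.147−0.041) = 392.1031
P₀ = 13.7294/(1+0.147)^1 + 16.9970/(1+0.147)^2 + 21.0423/(1+0.147)^3 + 26.0504/(1+0.147)^4 + 32.2504/(1+0.147)^5 + 39.9260/(1+0.147)^6 + 392.1031/(1+0.147)^6 = 259.8581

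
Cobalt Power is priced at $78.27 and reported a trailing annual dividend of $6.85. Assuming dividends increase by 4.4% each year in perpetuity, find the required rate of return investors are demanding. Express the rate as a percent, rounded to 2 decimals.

Rearranging the constant-growth DDM: r = D₁/P₀ + g.
D₁ = 6.85 × (1 + 0.044) = 7.1514.
r = 7.1514 / 78.27 + 0.044 = 0.09137 + 0.044 = 0.13537

13.54%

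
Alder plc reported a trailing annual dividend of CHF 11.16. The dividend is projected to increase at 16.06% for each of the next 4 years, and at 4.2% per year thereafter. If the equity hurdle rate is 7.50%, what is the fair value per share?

Two-stage DDM. Project D₁…D_4 at 0.1606, terminal growth 0.042, discount at r = 0.075.
D_1 = 12.9523
D_2 = 15.0324
D_3 = 17.4466
D_4 = 20.2486
Terminal value at t=4: TV = D_5/(r−g) = 21.0990/(0.075−0.042) = 639.3641
P₀ = 12.9523/(1+0.075)^1 + 15.0324/(1+0.075)^2 + 17.4466/(1+0.075)^3 + 20.2486/(1+0.075)^4 + 639.3641/(1+0.075)^4 = 533.0189

CHF 533.02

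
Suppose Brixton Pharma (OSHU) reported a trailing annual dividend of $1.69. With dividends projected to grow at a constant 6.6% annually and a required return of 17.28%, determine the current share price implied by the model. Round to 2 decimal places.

Gordon growth model: P₀ = D₁/(r − g). D₁ = 1.69 × (1 + 0.066) = 1.8015.
P₀ = 1.8015 / (0.1728 − 0.066) = 1.8015 / 0.1068 = 16.8684

$16.87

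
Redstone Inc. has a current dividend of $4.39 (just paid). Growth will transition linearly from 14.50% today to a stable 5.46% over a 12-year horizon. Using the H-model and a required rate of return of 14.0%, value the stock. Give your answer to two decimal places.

H-model: P₀ = D₀[(1+g_L) + H(g_S−g_L)]/(r−g_L), with H = 12/2 = 6.
P₀ = 4.39 × [(1+0.0546) + 6×(0.145−0.0546)] / (0.14−0.0546)
   = 4.39 × 1.5970 / 0.0854 = 82.0940

$82.09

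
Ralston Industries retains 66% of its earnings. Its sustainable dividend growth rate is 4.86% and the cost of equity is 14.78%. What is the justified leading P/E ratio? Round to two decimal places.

3.43

Payout ratio b = 1 − 0.66 = 0.34.
Justified leading P/E = b/(r−g) = 0.34/(0.1478−0.0486) = 3.4274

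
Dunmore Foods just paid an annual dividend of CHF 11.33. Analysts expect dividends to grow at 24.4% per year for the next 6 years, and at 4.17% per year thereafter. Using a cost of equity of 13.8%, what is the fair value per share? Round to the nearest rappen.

CHF 303.05

Two-stage DDM. Project D₁…D_6 at 0.244, terminal growth 0.0417, discount at r = 0.138.
D_1 = 14.0945
D_2 = 17.5336
D_3 = 21.8118
D_4 = 27.1339
D_5 = 33.7545
D_6 = 41.9906
Terminal value at t=6: TV = D_7/(r−g) = 43.7416/(0.138−0.0417) = 454.2224
P₀ = 14.0945/(1+0.138)^1 + 17.5336/(1+0.138)^2 + 21.8118/(1+0.138)^3 + 27.1339/(1+0.138)^4 + 33.7545/(1+0.138)^5 + 41.9906/(1+0.138)^6 + 454.2224/(1+0.138)^6 = 303.0510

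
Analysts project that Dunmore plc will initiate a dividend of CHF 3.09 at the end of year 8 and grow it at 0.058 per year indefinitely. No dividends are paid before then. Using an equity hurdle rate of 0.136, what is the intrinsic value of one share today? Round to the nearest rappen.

CHF 16.23

Deferred-dividend DDM. At t=7 the remaining stream is a growing perpetuity with first payment D_8 = 3.09.
V_7 = D_8/(r−g) = 3.09/(0.136−0.058) = 39.6154
P₀ = V_7/(1+r)^7 = 39.6154/(1+0.136)^7 = 16.2262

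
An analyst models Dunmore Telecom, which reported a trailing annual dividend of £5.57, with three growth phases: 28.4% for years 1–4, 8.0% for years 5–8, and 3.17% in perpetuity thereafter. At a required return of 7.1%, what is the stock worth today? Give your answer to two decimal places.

£395.15

Three-stage DDM. Project D₁…D_8; terminal Gordon value at t=8 with g = 0.0317; discount at r = 0.071.
D_1 = 7.1519
D_2 = 9.1830
D_3 = 11.7910
D_4 = 15.1396
D_5 = 16.3508
D_6 = 17.6589
D_7 = 19.0716
D_8 = 20.5973
TV_8 = 21.2502/(0.071−0.0317) = 540.7185
P₀ = Σ Dₜ/(1+r)ᵗ + TV_8/(1+r)^8 = 395.1511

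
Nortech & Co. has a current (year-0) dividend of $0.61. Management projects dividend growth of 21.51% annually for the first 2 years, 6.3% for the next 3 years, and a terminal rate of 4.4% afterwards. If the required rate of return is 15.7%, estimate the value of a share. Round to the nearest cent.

$7.84

Three-stage DDM. Project D₁…D_5; terminal Gordon value at t=5 with g = 0.044; discount at r = 0.157.
D_1 = 0.7412
D_2 = 0.9006
D_3 = 0.9574
D_4 = 1.0177
D_5 = 1.0818
TV_5 = 1.1294/(0.157−0.044) = 9.9948
P₀ = Σ Dₜ/(1+r)ᵗ + TV_5/(1+r)^5 = 7.8420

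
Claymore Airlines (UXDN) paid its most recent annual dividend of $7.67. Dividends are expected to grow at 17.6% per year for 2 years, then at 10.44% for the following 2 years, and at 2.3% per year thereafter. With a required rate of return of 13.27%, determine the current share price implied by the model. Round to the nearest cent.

Three-stage DDM. Project D₁…D_4; terminal Gordon value at t=4 with g = 0.023; discount at r = 0.1327.
D_1 = 9.0199
D_2 = 10.6074
D_3 = 11.7148
D_4 = 12.9379
TV_4 = 13.2354/(0.1327−0.023) = 120.6512
P₀ = Σ Dₜ/(1+r)ᵗ + TV_4/(1+r)^4 = 105.4462

$105.45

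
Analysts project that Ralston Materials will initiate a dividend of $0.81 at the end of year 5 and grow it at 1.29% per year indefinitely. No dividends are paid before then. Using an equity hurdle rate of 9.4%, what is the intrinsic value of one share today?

Deferred-dividend DDM. At t=4 the remaining stream is a growing perpetuity with first payment D_5 = 0.81.
V_4 = D_5/(r−g) = 0.81/(0.094−0.0129) = 9.9877
P₀ = V_4/(1+r)^4 = 9.9877/(1+0.094)^4 = 6.9726

$6.97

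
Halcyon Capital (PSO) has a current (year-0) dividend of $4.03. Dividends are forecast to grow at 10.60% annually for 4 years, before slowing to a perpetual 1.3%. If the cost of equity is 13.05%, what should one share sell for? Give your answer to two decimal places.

Two-stage DDM. Project D₁…D_4 at 0.106, terminal growth 0.013, discount at r = 0.1305.
D_1 = 4.4572
D_2 = 4.9296
D_3 = 5.4522
D_4 = 6.0301
Terminal value at t=4: TV = D_5/(r−g) = 6.1085/(0.1305−0.013) = 51.9873
P₀ = 4.4572/(1+0.1305)^1 + 4.9296/(1+0.1305)^2 + 5.4522/(1+0.1305)^3 + 6.0301/(1+0.1305)^4 + 51.9873/(1+0.1305)^4 = 47.0938

$47.09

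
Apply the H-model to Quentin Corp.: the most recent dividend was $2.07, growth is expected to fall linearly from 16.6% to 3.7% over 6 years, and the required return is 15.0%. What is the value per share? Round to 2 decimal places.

H-model: P₀ = D₀[(1+g_L) + H(g_S−g_L)]/(r−g_L), with H = 6/2 = 3.
P₀ = 2.07 × [(1+0.037) + 3×(0.166−0.037)] / (0.15−0.037)
   = 2.07 × 1.4240 / 0.113 = 26.0857

$26.09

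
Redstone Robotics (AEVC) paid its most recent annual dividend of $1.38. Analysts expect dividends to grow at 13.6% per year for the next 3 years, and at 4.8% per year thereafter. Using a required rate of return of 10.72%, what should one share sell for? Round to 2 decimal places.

$30.75

Two-stage DDM. Project D₁…D_3 at 0.136, terminal growth 0.048, discount at r = 0.1072.
D_1 = 1.5677
D_2 = 1.7809
D_3 = 2.0231
Terminal value at t=3: TV = D_4/(r−g) = 2.1202/(0.1072−0.048) = 35.8141
P₀ = 1.5677/(1+0.1072)^1 + 1.7809/(1+0.1072)^2 + 2.0231/(1+0.1072)^3 + 35.8141/(1+0.1072)^3 = 30.7452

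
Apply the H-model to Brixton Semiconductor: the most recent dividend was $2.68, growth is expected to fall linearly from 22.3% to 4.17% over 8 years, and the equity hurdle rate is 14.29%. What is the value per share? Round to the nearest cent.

$46.79

H-model: P₀ = D₀[(1+g_L) + H(g_S−g_L)]/(r−g_L), with H = 8/2 = 4.
P₀ = 2.68 × [(1+0.0417) + 4×(0.223−0.0417)] / (0.1429−0.0417)
   = 2.68 × 1.7669 / 0.1012 = 46.7914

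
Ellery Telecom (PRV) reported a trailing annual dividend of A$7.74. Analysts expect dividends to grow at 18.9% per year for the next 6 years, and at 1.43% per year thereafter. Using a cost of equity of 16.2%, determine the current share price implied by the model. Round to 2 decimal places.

A$111.37

Two-stage DDM. Project D₁…D_6 at 0.189, terminal growth 0.0143, discount at r = 0.162.
D_1 = 9.2029
D_2 = 10.9422
D_3 = 13.0103
D_4 = 15.4692
D_5 = 18.3929
D_6 = 21.8692
Terminal value at t=6: TV = D_7/(r−g) = 22.1819/(0.162−0.0143) = 150.1820
P₀ = 9.2029/(1+0.162)^1 + 10.9422/(1+0.162)^2 + 13.0103/(1+0.162)^3 + 15.4692/(1+0.162)^4 + 18.3929/(1+0.162)^5 + 21.8692/(1+0.162)^6 + 150.1820/(1+0.162)^6 = 111.3737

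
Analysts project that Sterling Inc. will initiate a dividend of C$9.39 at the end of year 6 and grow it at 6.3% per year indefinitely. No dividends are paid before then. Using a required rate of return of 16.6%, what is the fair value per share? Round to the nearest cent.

Deferred-dividend DDM. At t=5 the remaining stream is a growing perpetuity with first payment D_6 = 9.39.
V_5 = D_6/(r−g) = 9.39/(0.166−0.063) = 91.1650
P₀ = V_5/(1+r)^5 = 91.1650/(1+0.166)^5 = 42.2995

C$42.30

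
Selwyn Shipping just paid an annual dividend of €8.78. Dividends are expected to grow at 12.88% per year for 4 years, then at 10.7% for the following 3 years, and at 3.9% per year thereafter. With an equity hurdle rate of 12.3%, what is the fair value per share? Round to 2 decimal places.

Three-stage DDM. Project D₁…D_7; terminal Gordon value at t=7 with g = 0.039; discount at r = 0.123.
D_1 = 9.9109
D_2 = 11.1874
D_3 = 12.6283
D_4 = 14.2548
D_5 = 15.7801
D_6 = 17.4686
D_7 = 19.3377
TV_7 = 20.0919/(0.123−0.039) = 239.1892
P₀ = Σ Dₜ/(1+r)ᵗ + TV_7/(1+r)^7 = 167.8952

€167.90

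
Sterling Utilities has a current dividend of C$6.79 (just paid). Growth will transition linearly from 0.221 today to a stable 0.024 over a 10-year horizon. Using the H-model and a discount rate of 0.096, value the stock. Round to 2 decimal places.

H-model: P₀ = D₀[(1+g_L) + H(g_S−g_L)]/(r−g_L), with H = 10/2 = 5.
P₀ = 6.79 × [(1+0.024) + 5×(0.221−0.024)] / (0.096−0.024)
   = 6.79 × 2.0090 / 0.072 = 189.4599

C$189.46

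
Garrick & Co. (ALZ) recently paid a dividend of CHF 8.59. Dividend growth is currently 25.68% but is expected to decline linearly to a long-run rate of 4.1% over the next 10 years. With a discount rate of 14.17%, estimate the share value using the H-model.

CHF 180.84

H-model: P₀ = D₀[(1+g_L) + H(g_S−g_L)]/(r−g_L), with H = 10/2 = 5.
P₀ = 8.59 × [(1+0.041) + 5×(0.2568−0.041)] / (0.1417−0.041)
   = 8.59 × 2.1200 / 0.1007 = 180.8421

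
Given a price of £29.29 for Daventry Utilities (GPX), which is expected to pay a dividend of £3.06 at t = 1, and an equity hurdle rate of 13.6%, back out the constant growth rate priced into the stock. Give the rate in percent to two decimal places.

3.15%

From P₀ = D₁/(r − g), the implied growth is g = r − D₁/P₀.
g = 0.136 − 3.06/29.29 = 0.136 − 0.10447 = 0.03153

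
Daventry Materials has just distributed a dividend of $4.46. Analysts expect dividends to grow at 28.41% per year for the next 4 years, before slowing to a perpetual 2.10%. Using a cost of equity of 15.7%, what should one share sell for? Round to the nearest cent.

$74.11

Two-stage DDM. Project D₁…D_4 at 0.2841, terminal growth 0.021, discount at r = 0.157.
D_1 = 5.7271
D_2 = 7.3542
D_3 = 9.4435
D_4 = 12.1264
Terminal value at t=4: TV = D_5/(r−g) = 12.3810/(0.157−0.021) = 91.0368
P₀ = 5.7271/(1+0.157)^1 + 7.3542/(1+0.157)^2 + 9.4435/(1+0.157)^3 + 12.1264/(1+0.157)^4 + 91.0368/(1+0.157)^4 = 74.1102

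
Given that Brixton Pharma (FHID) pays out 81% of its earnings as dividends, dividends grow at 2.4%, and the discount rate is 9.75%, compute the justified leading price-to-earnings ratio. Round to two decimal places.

11.02

Justified leading P/E = b/(r−g) = 0.81/(0.0975−0.024) = 11.0204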